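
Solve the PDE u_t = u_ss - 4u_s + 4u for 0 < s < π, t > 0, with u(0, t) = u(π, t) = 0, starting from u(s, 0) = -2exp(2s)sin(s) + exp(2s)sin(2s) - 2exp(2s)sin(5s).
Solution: Substitute u = exp(2s)w, i.e. w = exp(-2s)u.
By the product rule, u_s = exp(2s)(w_s + 2w), u_ss = exp(2s)(w_ss + 4w_s + 4w), u_t = exp(2s)w_t.
Substituting into the PDE and dividing by exp(2s): w_t = (w_ss + 4w_s + 4w) - 4(w_s + 2w) + 4w.
The lower-order terms cancel, leaving the standard heat equation w_t = w_ss.
Initial data for w: w(s,0) = exp(-2s)u(s,0) = -2sin(s) + sin(2s) - 2sin(5s). The boundary conditions carry over: w(0,t) = w(π,t) = 0.
Solve for w:
  Using separation of variables w = X(s)T(t):
  Eigenfunctions: sin(ns), n = 1, 2, 3, ...
  General solution: w(s, t) = Σ c_n sin(ns) exp(-n² t)
  Matching w(s,0) = -2sin(s) + sin(2s) - 2sin(5s) term by term: c_1=-2, c_2=1, c_5=-2.
Hence w(s,t) = -2exp(-t)sin(s) + exp(-4t)sin(2s) - 2exp(-25t)sin(5s).
Transform back: u(s,t) = exp(2s)w(s,t).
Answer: u(s, t) = -2exp(2s)exp(-t)sin(s) + exp(2s)exp(-4t)sin(2s) - 2exp(2s)exp(-25t)sin(5s)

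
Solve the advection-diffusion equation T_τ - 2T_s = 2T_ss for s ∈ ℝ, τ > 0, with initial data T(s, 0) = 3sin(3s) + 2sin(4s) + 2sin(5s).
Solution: Moving frame: η = s + 2τ, σ = τ, T = u(η,σ), so T_τ = u_σ + 2u_η and T_ss = u_ηη.
Hence T_τ - 2T_s = u_σ and the PDE becomes the heat equation u_σ = 2u_ηη on η ∈ ℝ.
Initial data: u(η,0) = T(η,0) = 3sin(3η) + 2sin(4η) + 2sin(5η). Each mode sin(nη) decays as exp(-2n²σ) on ℝ, so u(η,σ) = Σ c_n exp(-2n²σ) sin(nη) with c_3=3, c_4=2, c_5=2: u(η,σ) = 3exp(-18σ)sin(3η) + 2exp(-32σ)sin(4η) + 2exp(-50σ)sin(5η).
Substituting back: T(s,τ) = u(s + 2τ, τ).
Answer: T(s, τ) = 3exp(-18τ)sin(3s + 6τ) + 2exp(-32τ)sin(4s + 8τ) + 2exp(-50τ)sin(5s + 10τ)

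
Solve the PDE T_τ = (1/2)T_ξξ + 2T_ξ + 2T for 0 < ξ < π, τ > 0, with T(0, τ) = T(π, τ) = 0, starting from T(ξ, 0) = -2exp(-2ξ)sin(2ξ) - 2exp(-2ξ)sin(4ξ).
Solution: Substitute T = exp(-2ξ)u, i.e. u = exp(2ξ)T.
By the product rule, T_ξ = exp(-2ξ)(u_ξ - 2u), T_ξξ = exp(-2ξ)(u_ξξ - 4u_ξ + 4u), T_τ = exp(-2ξ)u_τ.
Substituting into the PDE and dividing by exp(-2ξ): u_τ = (1/2)(u_ξξ - 4u_ξ + 4u) + 2(u_ξ - 2u) + 2u.
The lower-order terms cancel, leaving the standard heat equation u_τ = (1/2)u_ξξ.
Initial data for u: u(ξ,0) = exp(2ξ)T(ξ,0) = -2sin(2ξ) - 2sin(4ξ). The boundary conditions carry over: u(0,τ) = u(π,τ) = 0.
Solve for u:
  Using separation of variables u = X(ξ)G(τ):
  Eigenfunctions: sin(nξ), n = 1, 2, 3, ...
  General solution: u(ξ, τ) = Σ c_n sin(nξ) exp(-n² τ/2)
  Matching u(ξ,0) = -2sin(2ξ) - 2sin(4ξ) term by term: c_2=-2, c_4=-2.
Hence u(ξ,τ) = -2exp(-2τ)sin(2ξ) - 2exp(-8τ)sin(4ξ).
Transform back: T(ξ,τ) = exp(-2ξ)u(ξ,τ).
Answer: T(ξ, τ) = -2exp(-2ξ)exp(-2τ)sin(2ξ) - 2exp(-2ξ)exp(-8τ)sin(4ξ)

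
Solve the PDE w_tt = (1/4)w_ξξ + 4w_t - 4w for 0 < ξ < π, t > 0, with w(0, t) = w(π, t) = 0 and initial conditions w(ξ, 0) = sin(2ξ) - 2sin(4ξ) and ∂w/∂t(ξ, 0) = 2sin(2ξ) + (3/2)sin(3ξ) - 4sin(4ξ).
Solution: Substitute w = exp(2t)u.
Then w_t = exp(2t)(u_t + 2u), w_tt = exp(2t)(u_tt + 4u_t + 4u), w_ξξ = exp(2t)u_ξξ; substituting and dividing by exp(2t), the lower-order terms cancel: u_tt = (1/4)u_ξξ (standard wave equation).
Data for u: u(ξ,0) = w(ξ,0) = sin(2ξ) - 2sin(4ξ); u_t(ξ,0) = w_t(ξ,0) - 2w(ξ,0) = (3/2)sin(3ξ). The boundary conditions carry over: u(0,t) = u(π,t) = 0.
Separating variables: u = Σ [A_n cos(ω_n t) + B_n sin(ω_n t)] sin(nξ), ω_n = n/2. From ICs (B_n = velocity coefficient / ω_n): A_2=1, A_4=-2, B_3=1.
So u(ξ,t) = sin(3t/2)sin(3ξ) + sin(2ξ)cos(t) - 2sin(4ξ)cos(2t), and w(ξ,t) = exp(2t)u(ξ,t).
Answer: w(ξ, t) = exp(2t)sin(3t/2)sin(3ξ) + exp(2t)sin(2ξ)cos(t) - 2exp(2t)sin(4ξ)cos(2t)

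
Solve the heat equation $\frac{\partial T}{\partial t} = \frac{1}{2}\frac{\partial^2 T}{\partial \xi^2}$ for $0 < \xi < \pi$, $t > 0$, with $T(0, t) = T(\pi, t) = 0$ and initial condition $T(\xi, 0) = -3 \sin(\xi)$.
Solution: Using separation of variables $T = X(\xi)G(t)$:
Eigenfunctions: $\sin(n\xi)$, $n = 1, 2, 3, \ldots$
General solution: $T(\xi, t) = \sum c_n \sin(n\xi) e^{-n^2 t/2}$
Matching $T(\xi,0) = -3 \sin(\xi)$ term by term: $c_1=-3$.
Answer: $T(\xi, t) = -3 e^{-t/2} \sin(\xi)$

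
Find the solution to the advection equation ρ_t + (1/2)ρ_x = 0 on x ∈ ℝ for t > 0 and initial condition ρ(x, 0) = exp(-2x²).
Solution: By characteristics (dx/dt = 1/2), ρ(x,t) = f(x - (1/2)t) with f = ρ(·, 0).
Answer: ρ(x, t) = exp(-2(-t/2 + x)²)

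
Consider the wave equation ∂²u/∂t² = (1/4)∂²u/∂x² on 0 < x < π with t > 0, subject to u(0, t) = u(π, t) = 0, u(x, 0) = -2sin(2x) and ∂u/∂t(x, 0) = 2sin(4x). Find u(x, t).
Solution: Separating variables: u = Σ [A_n cos(ω_n t) + B_n sin(ω_n t)] sin(nx), ω_n = n/2. From ICs (B_n = velocity coefficient / ω_n): A_2=-2, B_4=1.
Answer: u(x, t) = sin(2t)sin(4x) - 2sin(2x)cos(t)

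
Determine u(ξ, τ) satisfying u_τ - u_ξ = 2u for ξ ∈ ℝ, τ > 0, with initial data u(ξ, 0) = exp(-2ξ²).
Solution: Substitute u = exp(2τ)w, i.e. w = exp(-2τ)u.
By the product rule, u_τ = exp(2τ)(w_τ + 2w), u_ξ = exp(2τ)w_ξ.
Substituting into the PDE and dividing by exp(2τ): w_τ + 2w - w_ξ = 2w.
The lower-order terms cancel, leaving the standard advection equation w_τ - w_ξ = 0.
Initial data for w: w(ξ,0) = u(ξ,0) = exp(-2ξ²).
Solve for w:
  By method of characteristics (waves move left with speed 1):
  Along characteristics ξ + τ = const, w is constant, so w(ξ,τ) = f(ξ + τ) with f = w(·, 0).
Hence w(ξ,τ) = exp(-2(ξ + τ)²).
Transform back: u(ξ,τ) = exp(2τ)w(ξ,τ).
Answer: u(ξ, τ) = exp(2τ)exp(-2(ξ + τ)²)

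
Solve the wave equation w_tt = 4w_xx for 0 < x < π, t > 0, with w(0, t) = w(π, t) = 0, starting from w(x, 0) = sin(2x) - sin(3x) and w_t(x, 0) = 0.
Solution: Separating variables: w = Σ [A_n cos(ω_n t) + B_n sin(ω_n t)] sin(nx), ω_n = 2n. From ICs: A_2=1, A_3=-1.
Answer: w(x, t) = sin(2x)cos(4t) - sin(3x)cos(6t)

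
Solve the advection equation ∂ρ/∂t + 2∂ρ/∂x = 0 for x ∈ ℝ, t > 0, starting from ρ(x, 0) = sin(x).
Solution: By method of characteristics (waves move right with speed 2):
Along characteristics x - 2t = const, ρ is constant, so ρ(x,t) = f(x - 2t) with f = ρ(·, 0).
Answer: ρ(x, t) = -sin(2t - x)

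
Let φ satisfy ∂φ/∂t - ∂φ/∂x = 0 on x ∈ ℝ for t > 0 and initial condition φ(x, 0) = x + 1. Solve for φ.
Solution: By characteristics (dx/dt = -1), φ(x,t) = f(x + t) with f = φ(·, 0).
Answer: φ(x, t) = t + x + 1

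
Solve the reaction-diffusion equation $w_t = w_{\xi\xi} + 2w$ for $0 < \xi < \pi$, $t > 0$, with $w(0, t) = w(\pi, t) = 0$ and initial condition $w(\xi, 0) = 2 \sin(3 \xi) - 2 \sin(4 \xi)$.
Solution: Substitute $w = e^{2t}u$, i.e. $u = e^{-2t}w$.
By the product rule, $w_t = e^{2t}(u_t + 2u)$, $w_{\xi\xi} = e^{2t}u_{\xi\xi}$.
Substituting into the PDE and dividing by $e^{2t}$: $u_t + 2u = u_{\xi\xi} + 2u$.
The lower-order terms cancel, leaving the standard heat equation $u_t = u_{\xi\xi}$.
Initial data for $u$: $u(\xi,0) = w(\xi,0) = 2 \sin(3 \xi) - 2 \sin(4 \xi)$. The boundary conditions carry over: $u(0,t) = u(\pi,t) = 0$.
Solve for $u$:
  Using separation of variables $u = X(\xi)T(t)$:
  Eigenfunctions: $\sin(n\xi)$, $n = 1, 2, 3, \ldots$
  General solution: $u(\xi, t) = \sum c_n \sin(n\xi) e^{-n^2 t}$
  Matching $u(\xi,0) = 2 \sin(3 \xi) - 2 \sin(4 \xi)$ term by term: $c_3=2, c_4=-2$.
Hence $u(\xi,t) = 2 e^{-9 t} \sin(3 \xi) - 2 e^{-16 t} \sin(4 \xi)$.
Transform back: $w(\xi,t) = e^{2t}u(\xi,t)$.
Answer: $w(\xi, t) = 2 e^{-7 t} \sin(3 \xi) - 2 e^{-14 t} \sin(4 \xi)$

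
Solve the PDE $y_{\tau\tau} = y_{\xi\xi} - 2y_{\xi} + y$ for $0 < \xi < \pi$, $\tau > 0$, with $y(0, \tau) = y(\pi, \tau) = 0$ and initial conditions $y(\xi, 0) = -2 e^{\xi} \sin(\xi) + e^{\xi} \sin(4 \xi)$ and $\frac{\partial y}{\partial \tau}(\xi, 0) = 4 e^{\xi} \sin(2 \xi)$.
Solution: Substitute $y = e^{\xi}u$.
Then $y_{\xi} = e^{\xi}(u_{\xi} + u)$, $y_{\xi\xi} = e^{\xi}(u_{\xi\xi} + 2u_{\xi} + u)$, $y_{\tau\tau} = e^{\xi}u_{\tau\tau}$; substituting and dividing by $e^{\xi}$, the lower-order terms cancel: $u_{\tau\tau} = u_{\xi\xi}$ (standard wave equation).
Data for $u$: $u(\xi,0) = e^{-\xi}y(\xi,0) = -2 \sin(\xi) + \sin(4 \xi)$; $u_{\tau}(\xi,0) = e^{-\xi}y_{\tau}(\xi,0) = 4 \sin(2 \xi)$. The boundary conditions carry over: $u(0,\tau) = u(\pi,\tau) = 0$.
Separating variables: $u = \sum [A_n \cos(\omega_n \tau) + B_n \sin(\omega_n \tau)] \sin(n\xi)$, $\omega_n = n$. From ICs ($B_n$ = velocity coefficient / $\omega_n$): $A_1=-2, A_4=1, B_2=2$.
So $u(\xi,\tau) = -2 \sin(\xi) \cos(\tau) + 2 \sin(2 \xi) \sin(2 \tau) + \sin(4 \xi) \cos(4 \tau)$, and $y(\xi,\tau) = e^{\xi}u(\xi,\tau)$.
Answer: $y(\xi, \tau) = 2 e^{\xi} \sin(2 \tau) \sin(2 \xi) - 2 e^{\xi} \sin(\xi) \cos(\tau) + e^{\xi} \sin(4 \xi) \cos(4 \tau)$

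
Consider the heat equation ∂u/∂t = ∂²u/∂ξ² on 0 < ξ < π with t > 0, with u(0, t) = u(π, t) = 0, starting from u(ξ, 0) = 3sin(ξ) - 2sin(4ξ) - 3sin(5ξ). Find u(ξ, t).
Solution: Using separation of variables u = X(ξ)T(t):
Eigenfunctions: sin(nξ), n = 1, 2, 3, ...
General solution: u(ξ, t) = Σ c_n sin(nξ) exp(-n² t)
Matching u(ξ,0) = 3sin(ξ) - 2sin(4ξ) - 3sin(5ξ) term by term: c_1=3, c_4=-2, c_5=-3.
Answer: u(ξ, t) = 3exp(-t)sin(ξ) - 2exp(-16t)sin(4ξ) - 3exp(-25t)sin(5ξ)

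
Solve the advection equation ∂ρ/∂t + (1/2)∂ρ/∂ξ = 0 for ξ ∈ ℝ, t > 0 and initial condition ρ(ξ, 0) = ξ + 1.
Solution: By method of characteristics (waves move right with speed 1/2):
Along characteristics ξ - (1/2)t = const, ρ is constant, so ρ(ξ,t) = f(ξ - (1/2)t) with f = ρ(·, 0).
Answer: ρ(ξ, t) = -(1/2)t + ξ + 1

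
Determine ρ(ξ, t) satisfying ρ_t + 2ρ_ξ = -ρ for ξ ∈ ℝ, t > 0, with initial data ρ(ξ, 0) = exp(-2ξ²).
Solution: Substitute ρ = exp(-t)u.
Then ρ_t = exp(-t)(u_t - u), ρ_ξ = exp(-t)u_ξ; substituting and dividing by exp(-t), the lower-order terms cancel: u_t + 2u_ξ = 0 (standard advection equation).
Data for u: u(ξ,0) = ρ(ξ,0) = exp(-2ξ²).
By characteristics (dξ/dt = 2), u(ξ,t) = f(ξ - 2t) with f = u(·, 0).
So u(ξ,t) = exp(-2(-2t + ξ)²), and ρ(ξ,t) = exp(-t)u(ξ,t).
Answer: ρ(ξ, t) = exp(-t)exp(-2(-2t + ξ)²)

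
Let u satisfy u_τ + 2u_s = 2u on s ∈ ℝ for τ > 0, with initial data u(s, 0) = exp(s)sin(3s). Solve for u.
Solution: Substitute u = exp(s)w, i.e. w = exp(-s)u.
By the product rule, u_s = exp(s)(w_s + w), u_τ = exp(s)w_τ.
Substituting into the PDE and dividing by exp(s): w_τ + 2(w_s + w) = 2w.
The lower-order terms cancel, leaving the standard advection equation w_τ + 2w_s = 0.
Initial data for w: w(s,0) = exp(-s)u(s,0) = sin(3s).
Solve for w:
  By method of characteristics (waves move right with speed 2):
  Along characteristics s - 2τ = const, w is constant, so w(s,τ) = f(s - 2τ) with f = w(·, 0).
Hence w(s,τ) = sin(3s - 6τ).
Transform back: u(s,τ) = exp(s)w(s,τ).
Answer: u(s, τ) = exp(s)sin(3s - 6τ)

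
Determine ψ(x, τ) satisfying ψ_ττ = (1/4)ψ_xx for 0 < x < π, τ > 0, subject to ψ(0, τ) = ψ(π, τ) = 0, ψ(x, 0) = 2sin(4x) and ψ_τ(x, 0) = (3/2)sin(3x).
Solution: Separating variables: ψ = Σ [A_n cos(ω_n τ) + B_n sin(ω_n τ)] sin(nx), ω_n = n/2. From ICs (B_n = velocity coefficient / ω_n): A_4=2, B_3=1.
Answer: ψ(x, τ) = sin(3x)sin(3τ/2) + 2sin(4x)cos(2τ)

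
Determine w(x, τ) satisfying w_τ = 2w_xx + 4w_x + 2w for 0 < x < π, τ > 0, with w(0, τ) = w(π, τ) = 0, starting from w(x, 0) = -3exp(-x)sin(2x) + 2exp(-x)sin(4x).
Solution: Substitute w = exp(-x)u.
Then w_x = exp(-x)(u_x - u), w_xx = exp(-x)(u_xx - 2u_x + u), w_τ = exp(-x)u_τ; substituting and dividing by exp(-x), the lower-order terms cancel: u_τ = 2u_xx (standard heat equation).
Data for u: u(x,0) = exp(x)w(x,0) = -3sin(2x) + 2sin(4x). The boundary conditions carry over: u(0,τ) = u(π,τ) = 0.
Separating variables: u = Σ c_n exp(-2n²τ) sin(nx). From u(x,0) = -3sin(2x) + 2sin(4x): c_2=-3, c_4=2.
So u(x,τ) = -3exp(-8τ)sin(2x) + 2exp(-32τ)sin(4x), and w(x,τ) = exp(-x)u(x,τ).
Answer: w(x, τ) = -3exp(-x)exp(-8τ)sin(2x) + 2exp(-x)exp(-32τ)sin(4x)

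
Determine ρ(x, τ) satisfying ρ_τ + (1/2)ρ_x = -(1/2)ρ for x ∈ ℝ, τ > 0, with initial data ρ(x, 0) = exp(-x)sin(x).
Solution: Substitute ρ = exp(-x)u, i.e. u = exp(x)ρ.
By the product rule, ρ_x = exp(-x)(u_x - u), ρ_τ = exp(-x)u_τ.
Substituting into the PDE and dividing by exp(-x): u_τ + (1/2)(u_x - u) = -(1/2)u.
The lower-order terms cancel, leaving the standard advection equation u_τ + (1/2)u_x = 0.
Initial data for u: u(x,0) = exp(x)ρ(x,0) = sin(x).
Solve for u:
  By method of characteristics (waves move right with speed 1/2):
  Along characteristics x - (1/2)τ = const, u is constant, so u(x,τ) = f(x - (1/2)τ) with f = u(·, 0).
Hence u(x,τ) = sin(x - τ/2).
Transform back: ρ(x,τ) = exp(-x)u(x,τ).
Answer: ρ(x, τ) = exp(-x)sin(x - τ/2)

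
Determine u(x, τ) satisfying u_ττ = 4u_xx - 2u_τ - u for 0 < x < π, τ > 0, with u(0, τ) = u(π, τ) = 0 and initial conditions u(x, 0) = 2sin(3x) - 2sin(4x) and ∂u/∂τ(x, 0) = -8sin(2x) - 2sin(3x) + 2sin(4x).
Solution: Substitute u = exp(-τ)w.
Then u_τ = exp(-τ)(w_τ - w), u_ττ = exp(-τ)(w_ττ - 2w_τ + w), u_xx = exp(-τ)w_xx; substituting and dividing by exp(-τ), the lower-order terms cancel: w_ττ = 4w_xx (standard wave equation).
Data for w: w(x,0) = u(x,0) = 2sin(3x) - 2sin(4x); w_τ(x,0) = u_τ(x,0) + u(x,0) = -8sin(2x). The boundary conditions carry over: w(0,τ) = w(π,τ) = 0.
Separating variables: w = Σ [A_n cos(ω_n τ) + B_n sin(ω_n τ)] sin(nx), ω_n = 2n. From ICs (B_n = velocity coefficient / ω_n): A_3=2, A_4=-2, B_2=-2.
So w(x,τ) = -2sin(2x)sin(4τ) + 2sin(3x)cos(6τ) - 2sin(4x)cos(8τ), and u(x,τ) = exp(-τ)w(x,τ).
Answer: u(x, τ) = -2exp(-τ)sin(2x)sin(4τ) + 2exp(-τ)sin(3x)cos(6τ) - 2exp(-τ)sin(4x)cos(8τ)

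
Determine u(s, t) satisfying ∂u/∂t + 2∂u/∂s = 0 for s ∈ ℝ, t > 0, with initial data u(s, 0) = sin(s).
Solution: By method of characteristics (waves move right with speed 2):
Along characteristics s - 2t = const, u is constant, so u(s,t) = f(s - 2t) with f = u(·, 0).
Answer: u(s, t) = sin(s - 2t)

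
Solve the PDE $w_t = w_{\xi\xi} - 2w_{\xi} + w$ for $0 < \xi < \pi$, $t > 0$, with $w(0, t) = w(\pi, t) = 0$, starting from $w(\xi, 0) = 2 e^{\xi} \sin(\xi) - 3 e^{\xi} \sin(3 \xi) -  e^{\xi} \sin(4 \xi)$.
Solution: Substitute $w = e^{\xi}u$.
Then $w_{\xi} = e^{\xi}(u_{\xi} + u)$, $w_{\xi\xi} = e^{\xi}(u_{\xi\xi} + 2u_{\xi} + u)$, $w_t = e^{\xi}u_t$; substituting and dividing by $e^{\xi}$, the lower-order terms cancel: $u_t = u_{\xi\xi}$ (standard heat equation).
Data for $u$: $u(\xi,0) = e^{-\xi}w(\xi,0) = 2 \sin(\xi) - 3 \sin(3 \xi) - \sin(4 \xi)$. The boundary conditions carry over: $u(0,t) = u(\pi,t) = 0$.
Separating variables: $u = \sum c_n e^{-n^2t} \sin(n\xi)$. From $u(\xi,0) = 2 \sin(\xi) - 3 \sin(3 \xi) - \sin(4 \xi)$: $c_1=2, c_3=-3, c_4=-1$.
So $u(\xi,t) = 2 e^{-t} \sin(\xi) - 3 e^{-9 t} \sin(3 \xi) - e^{-16 t} \sin(4 \xi)$, and $w(\xi,t) = e^{\xi}u(\xi,t)$.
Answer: $w(\xi, t) = 2 e^{\xi} e^{-t} \sin(\xi) - 3 e^{\xi} e^{-9 t} \sin(3 \xi) -  e^{\xi} e^{-16 t} \sin(4 \xi)$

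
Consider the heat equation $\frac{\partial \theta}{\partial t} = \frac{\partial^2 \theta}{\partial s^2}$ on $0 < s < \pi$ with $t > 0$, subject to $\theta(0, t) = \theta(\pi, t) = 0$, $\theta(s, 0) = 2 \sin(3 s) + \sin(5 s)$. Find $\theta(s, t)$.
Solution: Separating variables: $\theta = \sum c_n e^{-n^2t} \sin(ns)$. From $\theta(s,0) = 2 \sin(3 s) + \sin(5 s)$: $c_3=2, c_5=1$.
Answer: $\theta(s, t) = 2 e^{-9 t} \sin(3 s) + e^{-25 t} \sin(5 s)$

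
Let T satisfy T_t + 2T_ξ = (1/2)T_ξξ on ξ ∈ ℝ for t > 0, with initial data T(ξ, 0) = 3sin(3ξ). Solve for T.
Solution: Moving frame: η = ξ - 2t, σ = t, T = u(η,σ), so T_t = u_σ - 2u_η and T_ξξ = u_ηη.
Hence T_t + 2T_ξ = u_σ and the PDE becomes the heat equation u_σ = (1/2)u_ηη on η ∈ ℝ.
Initial data: u(η,0) = T(η,0) = 3sin(3η). Each mode sin(nη) decays as exp(-n²σ/2) on ℝ, so u(η,σ) = Σ c_n exp(-n²σ/2) sin(nη) with c_3=3: u(η,σ) = 3exp(-9σ/2)sin(3η).
Substituting back: T(ξ,t) = u(ξ - 2t, t).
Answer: T(ξ, t) = -3exp(-9t/2)sin(6t - 3ξ)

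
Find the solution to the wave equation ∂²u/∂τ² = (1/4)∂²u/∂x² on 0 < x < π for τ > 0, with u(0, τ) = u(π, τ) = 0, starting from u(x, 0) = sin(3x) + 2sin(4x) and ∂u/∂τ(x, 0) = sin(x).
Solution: Using separation of variables u = X(x)T(τ):
Eigenfunctions: sin(nx), n = 1, 2, 3, ...
General solution: u(x, τ) = Σ [A_n cos(n τ/2) + B_n sin(n τ/2)] sin(nx)
From u(x,0) = sin(3x) + 2sin(4x): A_3=1, A_4=2. From u_τ(x,0) = sin(x), using u_τ(x,0) = Σ ω_n B_n sin(nx) with ω_n = n/2: B_1 = 1/(1/2) = 2.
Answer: u(x, τ) = 2sin(x)sin(τ/2) + sin(3x)cos(3τ/2) + 2sin(4x)cos(2τ)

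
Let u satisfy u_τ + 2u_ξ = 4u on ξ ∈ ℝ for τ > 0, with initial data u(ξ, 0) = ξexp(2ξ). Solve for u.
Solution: Substitute u = exp(2ξ)w, i.e. w = exp(-2ξ)u.
By the product rule, u_ξ = exp(2ξ)(w_ξ + 2w), u_τ = exp(2ξ)w_τ.
Substituting into the PDE and dividing by exp(2ξ): w_τ + 2(w_ξ + 2w) = 4w.
The lower-order terms cancel, leaving the standard advection equation w_τ + 2w_ξ = 0.
Initial data for w: w(ξ,0) = exp(-2ξ)u(ξ,0) = ξ.
Solve for w:
  By method of characteristics (waves move right with speed 2):
  Along characteristics ξ - 2τ = const, w is constant, so w(ξ,τ) = f(ξ - 2τ) with f = w(·, 0).
Hence w(ξ,τ) = ξ - 2τ.
Transform back: u(ξ,τ) = exp(2ξ)w(ξ,τ).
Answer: u(ξ, τ) = ξexp(2ξ) - 2τexp(2ξ)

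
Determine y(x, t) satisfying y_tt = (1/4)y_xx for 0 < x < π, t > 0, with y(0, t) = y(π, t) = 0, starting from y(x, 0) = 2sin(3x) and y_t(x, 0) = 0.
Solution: Separating variables: y = Σ [A_n cos(ω_n t) + B_n sin(ω_n t)] sin(nx), ω_n = n/2. From ICs: A_3=2.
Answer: y(x, t) = 2sin(3x)cos(3t/2)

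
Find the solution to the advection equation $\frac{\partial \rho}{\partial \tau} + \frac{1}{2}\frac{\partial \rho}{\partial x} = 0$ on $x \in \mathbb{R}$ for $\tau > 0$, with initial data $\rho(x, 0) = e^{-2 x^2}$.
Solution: By method of characteristics (waves move right with speed 1/2):
Along characteristics $x - \frac{1}{2}\tau =$ const, $\rho$ is constant, so $\rho(x,\tau) = f(x - \frac{1}{2}\tau)$ with $f = \rho( \cdot , 0)$.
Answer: $\rho(x, \tau) = e^{-2 (-\tau/2 + x)^2}$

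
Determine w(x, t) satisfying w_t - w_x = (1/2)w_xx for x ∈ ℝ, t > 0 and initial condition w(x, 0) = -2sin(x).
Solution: Change to a moving frame: let η = x + t, σ = t and write w(x,t) = u(η,σ).
By the chain rule w_t = u_σ + u_η, w_x = u_η, w_xx = u_ηη.
Then w_t - w_x = u_σ: the advection term cancels and the PDE becomes the heat equation u_σ = (1/2)u_ηη on η ∈ ℝ.
Initial data: u(η,0) = w(η,0) = -2sin(η).
On η ∈ ℝ each mode satisfies (sin(nη))″ = -n² sin(nη), so exp(-n²σ/2) sin(nη) solves the heat equation; by superposition u(η,σ) = Σ c_n exp(-n²σ/2) sin(nη).
Reading off the coefficients: c_1=-2, so u(η,σ) = -2exp(-σ/2)sin(η).
Substituting back η = x + t, σ = t: w(x,t) = u(x + t, t).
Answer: w(x, t) = -2exp(-t/2)sin(t + x)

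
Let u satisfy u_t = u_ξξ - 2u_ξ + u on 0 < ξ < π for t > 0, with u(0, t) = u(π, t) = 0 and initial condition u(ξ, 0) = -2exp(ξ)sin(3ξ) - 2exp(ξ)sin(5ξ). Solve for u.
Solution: Substitute u = exp(ξ)w.
Then u_ξ = exp(ξ)(w_ξ + w), u_ξξ = exp(ξ)(w_ξξ + 2w_ξ + w), u_t = exp(ξ)w_t; substituting and dividing by exp(ξ), the lower-order terms cancel: w_t = w_ξξ (standard heat equation).
Data for w: w(ξ,0) = exp(-ξ)u(ξ,0) = -2sin(3ξ) - 2sin(5ξ). The boundary conditions carry over: w(0,t) = w(π,t) = 0.
Separating variables: w = Σ c_n exp(-n²t) sin(nξ). From w(ξ,0) = -2sin(3ξ) - 2sin(5ξ): c_3=-2, c_5=-2.
So w(ξ,t) = -2exp(-9t)sin(3ξ) - 2exp(-25t)sin(5ξ), and u(ξ,t) = exp(ξ)w(ξ,t).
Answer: u(ξ, t) = -2exp(-9t)exp(ξ)sin(3ξ) - 2exp(-25t)exp(ξ)sin(5ξ)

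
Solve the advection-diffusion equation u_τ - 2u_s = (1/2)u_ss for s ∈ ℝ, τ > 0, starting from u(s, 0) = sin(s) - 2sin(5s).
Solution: Moving frame: η = s + 2τ, σ = τ, u = w(η,σ), so u_τ = w_σ + 2w_η and u_ss = w_ηη.
Hence u_τ - 2u_s = w_σ and the PDE becomes the heat equation w_σ = (1/2)w_ηη on η ∈ ℝ.
Initial data: w(η,0) = u(η,0) = sin(η) - 2sin(5η). Each mode sin(nη) decays as exp(-n²σ/2) on ℝ, so w(η,σ) = Σ c_n exp(-n²σ/2) sin(nη) with c_1=1, c_5=-2: w(η,σ) = exp(-σ/2)sin(η) - 2exp(-25σ/2)sin(5η).
Substituting back: u(s,τ) = w(s + 2τ, τ).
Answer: u(s, τ) = exp(-τ/2)sin(s + 2τ) - 2exp(-25τ/2)sin(5s + 10τ)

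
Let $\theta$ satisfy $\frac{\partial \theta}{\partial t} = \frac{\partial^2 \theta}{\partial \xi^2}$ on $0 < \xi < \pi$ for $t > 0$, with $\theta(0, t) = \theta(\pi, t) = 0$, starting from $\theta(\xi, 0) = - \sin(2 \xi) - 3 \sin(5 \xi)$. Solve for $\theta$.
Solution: Separating variables: $\theta = \sum c_n e^{-n^2t} \sin(n\xi)$. From $\theta(\xi,0) = - \sin(2 \xi) - 3 \sin(5 \xi)$: $c_2=-1, c_5=-3$.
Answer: $\theta(\xi, t) = - e^{-4 t} \sin(2 \xi) - 3 e^{-25 t} \sin(5 \xi)$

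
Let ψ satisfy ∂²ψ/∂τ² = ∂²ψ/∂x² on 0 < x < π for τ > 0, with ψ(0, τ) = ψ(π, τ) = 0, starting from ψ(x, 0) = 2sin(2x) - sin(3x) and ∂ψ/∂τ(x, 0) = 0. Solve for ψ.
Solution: Using separation of variables ψ = X(x)T(τ):
Eigenfunctions: sin(nx), n = 1, 2, 3, ...
General solution: ψ(x, τ) = Σ [A_n cos(n τ) + B_n sin(n τ)] sin(nx)
From ψ(x,0) = 2sin(2x) - sin(3x): A_2=2, A_3=-1. From ψ_τ(x,0) = 0: all B_n = 0.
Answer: ψ(x, τ) = 2sin(2x)cos(2τ) - sin(3x)cos(3τ)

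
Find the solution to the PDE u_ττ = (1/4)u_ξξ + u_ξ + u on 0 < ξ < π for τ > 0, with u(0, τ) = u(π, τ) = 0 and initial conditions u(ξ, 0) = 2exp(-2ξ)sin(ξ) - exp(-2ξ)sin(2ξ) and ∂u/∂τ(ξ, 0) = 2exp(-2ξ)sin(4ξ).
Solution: Substitute u = exp(-2ξ)w.
Then u_ξ = exp(-2ξ)(w_ξ - 2w), u_ξξ = exp(-2ξ)(w_ξξ - 4w_ξ + 4w), u_ττ = exp(-2ξ)w_ττ; substituting and dividing by exp(-2ξ), the lower-order terms cancel: w_ττ = (1/4)w_ξξ (standard wave equation).
Data for w: w(ξ,0) = exp(2ξ)u(ξ,0) = 2sin(ξ) - sin(2ξ); w_τ(ξ,0) = exp(2ξ)u_τ(ξ,0) = 2sin(4ξ). The boundary conditions carry over: w(0,τ) = w(π,τ) = 0.
Separating variables: w = Σ [A_n cos(ω_n τ) + B_n sin(ω_n τ)] sin(nξ), ω_n = n/2. From ICs (B_n = velocity coefficient / ω_n): A_1=2, A_2=-1, B_4=1.
So w(ξ,τ) = 2sin(ξ)cos(τ/2) - sin(2ξ)cos(τ) + sin(4ξ)sin(2τ), and u(ξ,τ) = exp(-2ξ)w(ξ,τ).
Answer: u(ξ, τ) = 2exp(-2ξ)sin(ξ)cos(τ/2) - exp(-2ξ)sin(2ξ)cos(τ) + exp(-2ξ)sin(4ξ)sin(2τ)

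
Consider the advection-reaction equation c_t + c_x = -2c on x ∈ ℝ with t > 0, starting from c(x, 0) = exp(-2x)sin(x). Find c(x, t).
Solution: Substitute c = exp(-2x)u.
Then c_x = exp(-2x)(u_x - 2u), c_t = exp(-2x)u_t; substituting and dividing by exp(-2x), the lower-order terms cancel: u_t + u_x = 0 (standard advection equation).
Data for u: u(x,0) = exp(2x)c(x,0) = sin(x).
By characteristics (dx/dt = 1), u(x,t) = f(x - t) with f = u(·, 0).
So u(x,t) = -sin(t - x), and c(x,t) = exp(-2x)u(x,t).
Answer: c(x, t) = -exp(-2x)sin(t - x)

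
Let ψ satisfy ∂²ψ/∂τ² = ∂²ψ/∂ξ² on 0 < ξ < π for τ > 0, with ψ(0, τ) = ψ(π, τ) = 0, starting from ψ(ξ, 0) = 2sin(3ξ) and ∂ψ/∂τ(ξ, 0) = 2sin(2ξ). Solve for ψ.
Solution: Separating variables: ψ = Σ [A_n cos(ω_n τ) + B_n sin(ω_n τ)] sin(nξ), ω_n = n. From ICs (B_n = velocity coefficient / ω_n): A_3=2, B_2=1.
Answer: ψ(ξ, τ) = sin(2ξ)sin(2τ) + 2sin(3ξ)cos(3τ)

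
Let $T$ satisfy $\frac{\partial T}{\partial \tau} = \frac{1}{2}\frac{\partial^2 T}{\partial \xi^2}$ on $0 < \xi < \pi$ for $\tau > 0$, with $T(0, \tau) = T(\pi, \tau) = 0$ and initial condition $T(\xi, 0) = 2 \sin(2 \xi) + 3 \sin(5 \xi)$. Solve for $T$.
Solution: Separating variables: $T = \sum c_n e^{-n^2\tau/2} \sin(n\xi)$. From $T(\xi,0) = 2 \sin(2 \xi) + 3 \sin(5 \xi)$: $c_2=2, c_5=3$.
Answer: $T(\xi, \tau) = 2 e^{-2 \tau} \sin(2 \xi) + 3 e^{-25 \tau/2} \sin(5 \xi)$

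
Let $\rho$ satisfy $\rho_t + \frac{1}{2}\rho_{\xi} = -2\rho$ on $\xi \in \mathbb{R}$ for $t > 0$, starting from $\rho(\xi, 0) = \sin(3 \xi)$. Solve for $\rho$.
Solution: Substitute $\rho = e^{-2t}u$, i.e. $u = e^{2t}\rho$.
By the product rule, $\rho_t = e^{-2t}(u_t - 2u)$, $\rho_{\xi} = e^{-2t}u_{\xi}$.
Substituting into the PDE and dividing by $e^{-2t}$: $u_t - 2u + \frac{1}{2}u_{\xi} = -2u$.
The lower-order terms cancel, leaving the standard advection equation $u_t + \frac{1}{2}u_{\xi} = 0$.
Initial data for $u$: $u(\xi,0) = \rho(\xi,0) = \sin(3 \xi)$.
Solve for $u$:
  By method of characteristics (waves move right with speed 1/2):
  Along characteristics $\xi - \frac{1}{2}t =$ const, $u$ is constant, so $u(\xi,t) = f(\xi - \frac{1}{2}t)$ with $f = u( \cdot , 0)$.
Hence $u(\xi,t) = - \sin(3 t/2 - 3 \xi)$.
Transform back: $\rho(\xi,t) = e^{-2t}u(\xi,t)$.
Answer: $\rho(\xi, t) = e^{-2 t} \sin(3 \xi - 3 t/2)$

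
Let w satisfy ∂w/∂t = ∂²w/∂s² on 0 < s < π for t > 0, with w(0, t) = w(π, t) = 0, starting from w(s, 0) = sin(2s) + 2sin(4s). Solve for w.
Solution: Using separation of variables w = X(s)T(t):
Eigenfunctions: sin(ns), n = 1, 2, 3, ...
General solution: w(s, t) = Σ c_n sin(ns) exp(-n² t)
Matching w(s,0) = sin(2s) + 2sin(4s) term by term: c_2=1, c_4=2.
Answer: w(s, t) = exp(-4t)sin(2s) + 2exp(-16t)sin(4s)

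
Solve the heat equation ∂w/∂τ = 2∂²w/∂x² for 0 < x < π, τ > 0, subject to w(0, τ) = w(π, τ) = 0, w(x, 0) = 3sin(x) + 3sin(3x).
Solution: Using separation of variables w = X(x)T(τ):
Eigenfunctions: sin(nx), n = 1, 2, 3, ...
General solution: w(x, τ) = Σ c_n sin(nx) exp(-2n² τ)
Matching w(x,0) = 3sin(x) + 3sin(3x) term by term: c_1=3, c_3=3.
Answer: w(x, τ) = 3exp(-2τ)sin(x) + 3exp(-18τ)sin(3x)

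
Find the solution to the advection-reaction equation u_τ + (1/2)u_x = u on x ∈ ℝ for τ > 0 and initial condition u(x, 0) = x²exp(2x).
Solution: Substitute u = exp(2x)w.
Then u_x = exp(2x)(w_x + 2w), u_τ = exp(2x)w_τ; substituting and dividing by exp(2x), the lower-order terms cancel: w_τ + (1/2)w_x = 0 (standard advection equation).
Data for w: w(x,0) = exp(-2x)u(x,0) = x².
By characteristics (dx/dτ = 1/2), w(x,τ) = f(x - (1/2)τ) with f = w(·, 0).
So w(x,τ) = x² - xτ + (1/4)τ², and u(x,τ) = exp(2x)w(x,τ).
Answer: u(x, τ) = x²exp(2x) - xτexp(2x) + (1/4)τ²exp(2x)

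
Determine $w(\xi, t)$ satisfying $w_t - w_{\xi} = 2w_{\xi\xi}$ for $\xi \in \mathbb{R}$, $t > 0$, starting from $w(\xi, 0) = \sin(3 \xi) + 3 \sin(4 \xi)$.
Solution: Change to a moving frame: let $\eta = \xi + t$, $\sigma = t$ and write $w(\xi,t) = u(\eta,\sigma)$.
By the chain rule $w_t = u_{\sigma} + u_{\eta}$, $w_{\xi} = u_{\eta}$, $w_{\xi\xi} = u_{\eta\eta}$.
Then $w_t - w_{\xi} = u_{\sigma}$: the advection term cancels and the PDE becomes the heat equation $u_{\sigma} = 2u_{\eta\eta}$ on $\eta \in \mathbb{R}$.
Initial data: $u(\eta,0) = w(\eta,0) = \sin(3 \eta) + 3 \sin(4 \eta)$.
On $\eta \in \mathbb{R}$ each mode satisfies $(\sin(n\eta))'' = -n^2 \sin(n\eta)$, so $e^{-2n^2\sigma} \sin(n\eta)$ solves the heat equation; by superposition $u(\eta,\sigma) = \sum c_n e^{-2n^2\sigma} \sin(n\eta)$.
Reading off the coefficients: $c_3=1, c_4=3$, so $u(\eta,\sigma) = e^{-18 \sigma} \sin(3 \eta) + 3 e^{-32 \sigma} \sin(4 \eta)$.
Substituting back $\eta = \xi + t$, $\sigma = t$: $w(\xi,t) = u(\xi + t, t)$.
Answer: $w(\xi, t) = e^{-18 t} \sin(3 \xi + 3 t) + 3 e^{-32 t} \sin(4 \xi + 4 t)$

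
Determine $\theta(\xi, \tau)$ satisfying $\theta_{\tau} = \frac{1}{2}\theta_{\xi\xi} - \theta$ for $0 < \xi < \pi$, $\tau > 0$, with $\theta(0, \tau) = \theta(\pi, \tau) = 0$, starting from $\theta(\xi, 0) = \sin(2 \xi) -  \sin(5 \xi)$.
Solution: Substitute $\theta = e^{-\tau}u$, i.e. $u = e^{\tau}\theta$.
By the product rule, $\theta_{\tau} = e^{-\tau}(u_{\tau} - u)$, $\theta_{\xi\xi} = e^{-\tau}u_{\xi\xi}$.
Substituting into the PDE and dividing by $e^{-\tau}$: $u_{\tau} - u = \frac{1}{2}u_{\xi\xi} - u$.
The lower-order terms cancel, leaving the standard heat equation $u_{\tau} = \frac{1}{2}u_{\xi\xi}$.
Initial data for $u$: $u(\xi,0) = \theta(\xi,0) = \sin(2 \xi) - \sin(5 \xi)$. The boundary conditions carry over: $u(0,\tau) = u(\pi,\tau) = 0$.
Solve for $u$:
  Using separation of variables $u = X(\xi)G(\tau)$:
  Eigenfunctions: $\sin(n\xi)$, $n = 1, 2, 3, \ldots$
  General solution: $u(\xi, \tau) = \sum c_n \sin(n\xi) e^{-n^2 \tau/2}$
  Matching $u(\xi,0) = \sin(2 \xi) - \sin(5 \xi)$ term by term: $c_2=1, c_5=-1$.
Hence $u(\xi,\tau) = e^{-2 \tau} \sin(2 \xi) - e^{-25 \tau/2} \sin(5 \xi)$.
Transform back: $\theta(\xi,\tau) = e^{-\tau}u(\xi,\tau)$.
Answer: $\theta(\xi, \tau) = e^{-3 \tau} \sin(2 \xi) -  e^{-27 \tau/2} \sin(5 \xi)$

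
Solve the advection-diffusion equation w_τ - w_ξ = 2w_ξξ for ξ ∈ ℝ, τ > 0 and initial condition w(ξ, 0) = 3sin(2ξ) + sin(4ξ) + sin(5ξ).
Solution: Moving frame: η = ξ + τ, σ = τ, w = u(η,σ), so w_τ = u_σ + u_η and w_ξξ = u_ηη.
Hence w_τ - w_ξ = u_σ and the PDE becomes the heat equation u_σ = 2u_ηη on η ∈ ℝ.
Initial data: u(η,0) = w(η,0) = 3sin(2η) + sin(4η) + sin(5η). Each mode sin(nη) decays as exp(-2n²σ) on ℝ, so u(η,σ) = Σ c_n exp(-2n²σ) sin(nη) with c_2=3, c_4=1, c_5=1: u(η,σ) = 3exp(-8σ)sin(2η) + exp(-32σ)sin(4η) + exp(-50σ)sin(5η).
Substituting back: w(ξ,τ) = u(ξ + τ, τ).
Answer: w(ξ, τ) = 3exp(-8τ)sin(2ξ + 2τ) + exp(-32τ)sin(4ξ + 4τ) + exp(-50τ)sin(5ξ + 5τ)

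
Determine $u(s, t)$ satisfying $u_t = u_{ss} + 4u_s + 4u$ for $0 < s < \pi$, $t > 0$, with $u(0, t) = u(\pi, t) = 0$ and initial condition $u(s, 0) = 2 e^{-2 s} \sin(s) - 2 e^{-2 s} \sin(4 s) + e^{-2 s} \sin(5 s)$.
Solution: Substitute $u = e^{-2s}w$.
Then $u_s = e^{-2s}(w_s - 2w)$, $u_{ss} = e^{-2s}(w_{ss} - 4w_s + 4w)$, $u_t = e^{-2s}w_t$; substituting and dividing by $e^{-2s}$, the lower-order terms cancel: $w_t = w_{ss}$ (standard heat equation).
Data for $w$: $w(s,0) = e^{2s}u(s,0) = 2 \sin(s) - 2 \sin(4 s) + \sin(5 s)$. The boundary conditions carry over: $w(0,t) = w(\pi,t) = 0$.
Separating variables: $w = \sum c_n e^{-n^2t} \sin(ns)$. From $w(s,0) = 2 \sin(s) - 2 \sin(4 s) + \sin(5 s)$: $c_1=2, c_4=-2, c_5=1$.
So $w(s,t) = 2 e^{-t} \sin(s) - 2 e^{-16 t} \sin(4 s) + e^{-25 t} \sin(5 s)$, and $u(s,t) = e^{-2s}w(s,t)$.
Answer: $u(s, t) = 2 e^{-2 s} e^{-t} \sin(s) - 2 e^{-2 s} e^{-16 t} \sin(4 s) + e^{-2 s} e^{-25 t} \sin(5 s)$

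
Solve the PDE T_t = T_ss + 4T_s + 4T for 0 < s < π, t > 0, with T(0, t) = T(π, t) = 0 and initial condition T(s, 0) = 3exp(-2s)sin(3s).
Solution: Substitute T = exp(-2s)u, i.e. u = exp(2s)T.
By the product rule, T_s = exp(-2s)(u_s - 2u), T_ss = exp(-2s)(u_ss - 4u_s + 4u), T_t = exp(-2s)u_t.
Substituting into the PDE and dividing by exp(-2s): u_t = (u_ss - 4u_s + 4u) + 4(u_s - 2u) + 4u.
The lower-order terms cancel, leaving the standard heat equation u_t = u_ss.
Initial data for u: u(s,0) = exp(2s)T(s,0) = 3sin(3s). The boundary conditions carry over: u(0,t) = u(π,t) = 0.
Solve for u:
  Using separation of variables u = X(s)G(t):
  Eigenfunctions: sin(ns), n = 1, 2, 3, ...
  General solution: u(s, t) = Σ c_n sin(ns) exp(-n² t)
  Matching u(s,0) = 3sin(3s) term by term: c_3=3.
Hence u(s,t) = 3exp(-9t)sin(3s).
Transform back: T(s,t) = exp(-2s)u(s,t).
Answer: T(s, t) = 3exp(-2s)exp(-9t)sin(3s)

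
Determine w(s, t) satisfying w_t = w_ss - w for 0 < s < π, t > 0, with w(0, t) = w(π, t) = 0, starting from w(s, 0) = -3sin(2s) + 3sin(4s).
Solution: Substitute w = exp(-t)u.
Then w_t = exp(-t)(u_t - u), w_ss = exp(-t)u_ss; substituting and dividing by exp(-t), the lower-order terms cancel: u_t = u_ss (standard heat equation).
Data for u: u(s,0) = w(s,0) = -3sin(2s) + 3sin(4s). The boundary conditions carry over: u(0,t) = u(π,t) = 0.
Separating variables: u = Σ c_n exp(-n²t) sin(ns). From u(s,0) = -3sin(2s) + 3sin(4s): c_2=-3, c_4=3.
So u(s,t) = -3exp(-4t)sin(2s) + 3exp(-16t)sin(4s), and w(s,t) = exp(-t)u(s,t).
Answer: w(s, t) = -3exp(-5t)sin(2s) + 3exp(-17t)sin(4s)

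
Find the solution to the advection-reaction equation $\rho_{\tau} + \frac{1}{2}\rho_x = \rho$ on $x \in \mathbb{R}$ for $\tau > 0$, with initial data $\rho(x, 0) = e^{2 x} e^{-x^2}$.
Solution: Substitute $\rho = e^{2x}u$, i.e. $u = e^{-2x}\rho$.
By the product rule, $\rho_x = e^{2x}(u_x + 2u)$, $\rho_{\tau} = e^{2x}u_{\tau}$.
Substituting into the PDE and dividing by $e^{2x}$: $u_{\tau} + \frac{1}{2}(u_x + 2u) = u$.
The lower-order terms cancel, leaving the standard advection equation $u_{\tau} + \frac{1}{2}u_x = 0$.
Initial data for $u$: $u(x,0) = e^{-2x}\rho(x,0) = e^{-x^2}$.
Solve for $u$:
  By method of characteristics (waves move right with speed 1/2):
  Along characteristics $x - \frac{1}{2}\tau =$ const, $u$ is constant, so $u(x,\tau) = f(x - \frac{1}{2}\tau)$ with $f = u( \cdot , 0)$.
Hence $u(x,\tau) = e^{-(x - \tau/2)^2}$.
Transform back: $\rho(x,\tau) = e^{2x}u(x,\tau)$.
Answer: $\rho(x, \tau) = e^{2 x} e^{-(-\tau/2 + x)^2}$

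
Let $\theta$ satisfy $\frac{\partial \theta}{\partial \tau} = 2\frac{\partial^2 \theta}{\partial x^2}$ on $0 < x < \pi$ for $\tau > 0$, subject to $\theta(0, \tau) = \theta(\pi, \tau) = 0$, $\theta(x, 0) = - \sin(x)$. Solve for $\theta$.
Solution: Using separation of variables $\theta = X(x)G(\tau)$:
Eigenfunctions: $\sin(nx)$, $n = 1, 2, 3, \ldots$
General solution: $\theta(x, \tau) = \sum c_n \sin(nx) e^{-2n^2 \tau}$
Matching $\theta(x,0) = - \sin(x)$ term by term: $c_1=-1$.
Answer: $\theta(x, \tau) = - e^{-2 \tau} \sin(x)$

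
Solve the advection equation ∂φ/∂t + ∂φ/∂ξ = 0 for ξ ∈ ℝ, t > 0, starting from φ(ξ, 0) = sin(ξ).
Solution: By characteristics (dξ/dt = 1), φ(ξ,t) = f(ξ - t) with f = φ(·, 0).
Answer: φ(ξ, t) = -sin(t - ξ)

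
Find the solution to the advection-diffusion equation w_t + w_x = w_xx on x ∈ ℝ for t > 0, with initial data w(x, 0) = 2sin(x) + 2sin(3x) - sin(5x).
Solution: Moving frame: η = x - t, σ = t, w = u(η,σ), so w_t = u_σ - u_η and w_xx = u_ηη.
Hence w_t + w_x = u_σ and the PDE becomes the heat equation u_σ = u_ηη on η ∈ ℝ.
Initial data: u(η,0) = w(η,0) = 2sin(η) + 2sin(3η) - sin(5η). Each mode sin(nη) decays as exp(-n²σ) on ℝ, so u(η,σ) = Σ c_n exp(-n²σ) sin(nη) with c_1=2, c_3=2, c_5=-1: u(η,σ) = 2exp(-σ)sin(η) + 2exp(-9σ)sin(3η) - exp(-25σ)sin(5η).
Substituting back: w(x,t) = u(x - t, t).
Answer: w(x, t) = -2exp(-t)sin(t - x) - 2exp(-9t)sin(3t - 3x) + exp(-25t)sin(5t - 5x)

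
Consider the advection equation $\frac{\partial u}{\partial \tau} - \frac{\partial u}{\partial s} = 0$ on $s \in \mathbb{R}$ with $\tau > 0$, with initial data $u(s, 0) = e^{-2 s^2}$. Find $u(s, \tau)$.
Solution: By method of characteristics (waves move left with speed 1):
Along characteristics $s + \tau =$ const, $u$ is constant, so $u(s,\tau) = f(s + \tau)$ with $f = u( \cdot , 0)$.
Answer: $u(s, \tau) = e^{-2 (\tau + s)^2}$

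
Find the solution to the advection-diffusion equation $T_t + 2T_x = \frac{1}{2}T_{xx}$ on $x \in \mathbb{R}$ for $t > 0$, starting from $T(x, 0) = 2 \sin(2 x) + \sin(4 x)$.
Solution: Moving frame: $\eta = x - 2t$, $\sigma = t$, $T = u(\eta,\sigma)$, so $T_t = u_{\sigma} - 2u_{\eta}$ and $T_{xx} = u_{\eta\eta}$.
Hence $T_t + 2T_x = u_{\sigma}$ and the PDE becomes the heat equation $u_{\sigma} = \frac{1}{2}u_{\eta\eta}$ on $\eta \in \mathbb{R}$.
Initial data: $u(\eta,0) = T(\eta,0) = 2 \sin(2 \eta) + \sin(4 \eta)$. Each mode $\sin(n\eta)$ decays as $e^{-n^2\sigma/2}$ on $\mathbb{R}$, so $u(\eta,\sigma) = \sum c_n e^{-n^2\sigma/2} \sin(n\eta)$ with $c_2=2, c_4=1$: $u(\eta,\sigma) = 2 e^{-2 \sigma} \sin(2 \eta) + e^{-8 \sigma} \sin(4 \eta)$.
Substituting back: $T(x,t) = u(x - 2t, t)$.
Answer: $T(x, t) = -2 e^{-2 t} \sin(4 t - 2 x) -  e^{-8 t} \sin(8 t - 4 x)$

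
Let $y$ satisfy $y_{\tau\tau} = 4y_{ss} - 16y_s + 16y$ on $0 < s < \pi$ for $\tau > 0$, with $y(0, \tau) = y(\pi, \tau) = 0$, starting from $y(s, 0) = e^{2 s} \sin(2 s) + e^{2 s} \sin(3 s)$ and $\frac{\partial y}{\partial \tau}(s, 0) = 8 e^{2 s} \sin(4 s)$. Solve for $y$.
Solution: Substitute $y = e^{2s}u$.
Then $y_s = e^{2s}(u_s + 2u)$, $y_{ss} = e^{2s}(u_{ss} + 4u_s + 4u)$, $y_{\tau\tau} = e^{2s}u_{\tau\tau}$; substituting and dividing by $e^{2s}$, the lower-order terms cancel: $u_{\tau\tau} = 4u_{ss}$ (standard wave equation).
Data for $u$: $u(s,0) = e^{-2s}y(s,0) = \sin(2 s) + \sin(3 s)$; $u_{\tau}(s,0) = e^{-2s}y_{\tau}(s,0) = 8 \sin(4 s)$. The boundary conditions carry over: $u(0,\tau) = u(\pi,\tau) = 0$.
Separating variables: $u = \sum [A_n \cos(\omega_n \tau) + B_n \sin(\omega_n \tau)] \sin(ns)$, $\omega_n = 2n$. From ICs ($B_n$ = velocity coefficient / $\omega_n$): $A_2=1, A_3=1, B_4=1$.
So $u(s,\tau) = \sin(2 s) \cos(4 \tau) + \sin(3 s) \cos(6 \tau) + \sin(4 s) \sin(8 \tau)$, and $y(s,\tau) = e^{2s}u(s,\tau)$.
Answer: $y(s, \tau) = e^{2 s} \sin(8 \tau) \sin(4 s) + e^{2 s} \sin(2 s) \cos(4 \tau) + e^{2 s} \sin(3 s) \cos(6 \tau)$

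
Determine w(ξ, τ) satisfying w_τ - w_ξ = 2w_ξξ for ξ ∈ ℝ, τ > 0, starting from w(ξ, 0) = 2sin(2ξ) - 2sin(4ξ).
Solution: Moving frame: η = ξ + τ, σ = τ, w = u(η,σ), so w_τ = u_σ + u_η and w_ξξ = u_ηη.
Hence w_τ - w_ξ = u_σ and the PDE becomes the heat equation u_σ = 2u_ηη on η ∈ ℝ.
Initial data: u(η,0) = w(η,0) = 2sin(2η) - 2sin(4η). Each mode sin(nη) decays as exp(-2n²σ) on ℝ, so u(η,σ) = Σ c_n exp(-2n²σ) sin(nη) with c_2=2, c_4=-2: u(η,σ) = 2exp(-8σ)sin(2η) - 2exp(-32σ)sin(4η).
Substituting back: w(ξ,τ) = u(ξ + τ, τ).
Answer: w(ξ, τ) = 2exp(-8τ)sin(2ξ + 2τ) - 2exp(-32τ)sin(4ξ + 4τ)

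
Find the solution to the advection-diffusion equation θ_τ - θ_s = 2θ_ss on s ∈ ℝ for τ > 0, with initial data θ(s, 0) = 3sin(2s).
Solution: Change to a moving frame: let η = s + τ, σ = τ and write θ(s,τ) = u(η,σ).
By the chain rule θ_τ = u_σ + u_η, θ_s = u_η, θ_ss = u_ηη.
Then θ_τ - θ_s = u_σ: the advection term cancels and the PDE becomes the heat equation u_σ = 2u_ηη on η ∈ ℝ.
Initial data: u(η,0) = θ(η,0) = 3sin(2η).
On η ∈ ℝ each mode satisfies (sin(nη))″ = -n² sin(nη), so exp(-2n²σ) sin(nη) solves the heat equation; by superposition u(η,σ) = Σ c_n exp(-2n²σ) sin(nη).
Reading off the coefficients: c_2=3, so u(η,σ) = 3exp(-8σ)sin(2η).
Substituting back η = s + τ, σ = τ: θ(s,τ) = u(s + τ, τ).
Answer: θ(s, τ) = 3exp(-8τ)sin(2s + 2τ)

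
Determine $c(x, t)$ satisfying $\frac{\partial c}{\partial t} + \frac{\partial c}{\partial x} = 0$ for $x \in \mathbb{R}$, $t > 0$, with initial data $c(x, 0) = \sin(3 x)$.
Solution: By method of characteristics (waves move right with speed 1):
Along characteristics $x - t =$ const, $c$ is constant, so $c(x,t) = f(x - t)$ with $f = c( \cdot , 0)$.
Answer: $c(x, t) = - \sin(3 t - 3 x)$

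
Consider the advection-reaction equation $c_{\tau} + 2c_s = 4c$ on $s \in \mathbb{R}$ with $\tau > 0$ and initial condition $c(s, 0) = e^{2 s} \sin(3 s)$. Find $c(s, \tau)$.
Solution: Substitute $c = e^{2s}u$.
Then $c_s = e^{2s}(u_s + 2u)$, $c_{\tau} = e^{2s}u_{\tau}$; substituting and dividing by $e^{2s}$, the lower-order terms cancel: $u_{\tau} + 2u_s = 0$ (standard advection equation).
Data for $u$: $u(s,0) = e^{-2s}c(s,0) = \sin(3 s)$.
By characteristics ($ds/d\tau = 2$), $u(s,\tau) = f(s - 2\tau)$ with $f = u( \cdot , 0)$.
So $u(s,\tau) = \sin(3 s - 6 \tau)$, and $c(s,\tau) = e^{2s}u(s,\tau)$.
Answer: $c(s, \tau) = - e^{2 s} \sin(6 \tau - 3 s)$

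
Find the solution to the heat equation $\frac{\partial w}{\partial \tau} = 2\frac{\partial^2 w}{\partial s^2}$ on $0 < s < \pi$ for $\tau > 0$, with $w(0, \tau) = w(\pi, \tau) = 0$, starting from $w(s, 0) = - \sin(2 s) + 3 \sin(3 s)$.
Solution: Separating variables: $w = \sum c_n e^{-2n^2\tau} \sin(ns)$. From $w(s,0) = - \sin(2 s) + 3 \sin(3 s)$: $c_2=-1, c_3=3$.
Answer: $w(s, \tau) = - e^{-8 \tau} \sin(2 s) + 3 e^{-18 \tau} \sin(3 s)$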